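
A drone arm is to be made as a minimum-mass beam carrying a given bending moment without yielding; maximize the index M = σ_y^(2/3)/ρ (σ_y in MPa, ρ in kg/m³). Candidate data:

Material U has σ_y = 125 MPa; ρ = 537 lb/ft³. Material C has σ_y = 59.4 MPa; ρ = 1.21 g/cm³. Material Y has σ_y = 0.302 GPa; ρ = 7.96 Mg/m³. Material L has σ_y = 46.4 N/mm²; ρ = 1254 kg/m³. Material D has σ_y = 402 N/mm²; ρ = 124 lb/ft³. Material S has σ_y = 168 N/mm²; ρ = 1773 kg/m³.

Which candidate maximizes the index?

Normalizing units and computing the index:
  material U: σ_y = 125.0 MPa, ρ = 8602 kg/m³
  material C: σ_y = 59.40 MPa, ρ = 1210 kg/m³
  material Y: σ_y = 302.0 MPa, ρ = 7960 kg/m³
  material L: σ_y = 46.40 MPa, ρ = 1254 kg/m³
  material D: σ_y = 402.0 MPa, ρ = 1986 kg/m³
  material S: σ_y = 168.0 MPa, ρ = 1773 kg/m³
  material D: M = 27.4×10⁻³
  material S: M = 17.2×10⁻³
  material C: M = 12.6×10⁻³
  material L: M = 10.3×10⁻³
  material Y: M = 5.65×10⁻³
  material U: M = 2.91×10⁻³
Material D ranks first.

material D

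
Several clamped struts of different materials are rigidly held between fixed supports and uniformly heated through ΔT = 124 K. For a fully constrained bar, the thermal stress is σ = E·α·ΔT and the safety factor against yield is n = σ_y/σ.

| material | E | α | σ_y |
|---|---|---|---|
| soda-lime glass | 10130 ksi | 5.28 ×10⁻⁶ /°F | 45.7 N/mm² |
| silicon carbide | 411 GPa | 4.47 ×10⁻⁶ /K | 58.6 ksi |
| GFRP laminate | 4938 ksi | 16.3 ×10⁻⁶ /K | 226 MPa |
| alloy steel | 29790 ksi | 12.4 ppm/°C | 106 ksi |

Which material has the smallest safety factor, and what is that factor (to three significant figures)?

soda-lime glass, n = 0.555

Per material, after unit conversion:
  soda-lime glass: E = 69.84, α = 9.50, σ_y = 45.70 → σ = 82.3 MPa, n = 0.555
  silicon carbide: E = 411.0, α = 4.47, σ_y = 404.0 → σ = 228 MPa, n = 1.77
  GFRP laminate: E = 34.05, α = 16.3, σ_y = 226.0 → σ = 68.8 MPa, n = 3.28
  alloy steel: E = 205.4, α = 12.4, σ_y = 730.8 → σ = 316 MPa, n = 2.31
Smallest n: soda-lime glass with n = 0.555.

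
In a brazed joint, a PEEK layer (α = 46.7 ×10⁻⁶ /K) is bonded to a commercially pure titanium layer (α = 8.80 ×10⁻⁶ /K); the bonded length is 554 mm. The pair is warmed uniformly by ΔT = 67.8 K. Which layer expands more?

α(PEEK) = 46.7×10⁻⁶/K vs α(commercially pure titanium) = 8.80×10⁻⁶/K.
Higher α expands more for the same ΔT: PEEK.

PEEK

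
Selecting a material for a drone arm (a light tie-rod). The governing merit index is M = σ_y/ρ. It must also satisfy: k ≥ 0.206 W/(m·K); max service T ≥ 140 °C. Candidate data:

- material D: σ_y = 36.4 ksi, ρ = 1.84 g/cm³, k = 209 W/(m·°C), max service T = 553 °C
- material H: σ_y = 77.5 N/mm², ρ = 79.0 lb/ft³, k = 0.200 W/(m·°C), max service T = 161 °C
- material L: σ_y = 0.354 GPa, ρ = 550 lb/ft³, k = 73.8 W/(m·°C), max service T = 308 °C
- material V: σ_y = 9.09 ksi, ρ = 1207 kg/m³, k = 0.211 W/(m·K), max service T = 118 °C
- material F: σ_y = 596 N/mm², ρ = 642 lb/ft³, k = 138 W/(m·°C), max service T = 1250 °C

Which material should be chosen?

Screen on constraints: k ≥ 0.206 W/(m·K); max service T ≥ 140 °C. Survivors: material D, material L, material F.
After converting to SI:
  material D: σ_y = 251.0 MPa, ρ = 1840 kg/m³
  material L: σ_y = 354.0 MPa, ρ = 8810 kg/m³
  material F: σ_y = 596.0 MPa, ρ = 10280 kg/m³
  material D: M = 136 kN·m/kg
  material F: M = 58.0 kN·m/kg
  material L: M = 40.2 kN·m/kg
Highest index: material D.

material D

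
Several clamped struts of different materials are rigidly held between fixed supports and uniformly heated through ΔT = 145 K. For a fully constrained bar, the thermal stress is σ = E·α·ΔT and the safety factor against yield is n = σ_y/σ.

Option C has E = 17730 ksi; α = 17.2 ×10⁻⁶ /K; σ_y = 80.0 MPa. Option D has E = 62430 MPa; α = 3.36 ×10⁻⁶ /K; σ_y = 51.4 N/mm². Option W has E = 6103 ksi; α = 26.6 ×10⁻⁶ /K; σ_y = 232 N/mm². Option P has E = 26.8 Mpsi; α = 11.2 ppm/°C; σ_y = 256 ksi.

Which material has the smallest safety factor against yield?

option C

In consistent units (E in GPa, α in ×10⁻⁶/K, σ_y in MPa):
  option C: E = 122.2, α = 17.2, σ_y = 80.00 → σ = 305 MPa, n = 0.262
  option D: E = 62.43, α = 3.36, σ_y = 51.40 → σ = 30.4 MPa, n = 1.69
  option W: E = 42.08, α = 26.6, σ_y = 232.0 → σ = 162 MPa, n = 1.43
  option P: E = 184.8, α = 11.2, σ_y = 1765 → σ = 300 MPa, n = 5.88
Option C has the lowest safety factor, n = 0.262.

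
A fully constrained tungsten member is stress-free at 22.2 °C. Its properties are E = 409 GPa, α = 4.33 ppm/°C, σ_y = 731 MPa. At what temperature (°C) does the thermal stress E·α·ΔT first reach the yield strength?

E·α·ΔT = 731.0 MPa ⇒ ΔT = 731.0 / (409.0×10³ × 4.33×10⁻⁶) = 412.8 K.
T = 22.2 + 412.8 = 435.0 °C.

435 °C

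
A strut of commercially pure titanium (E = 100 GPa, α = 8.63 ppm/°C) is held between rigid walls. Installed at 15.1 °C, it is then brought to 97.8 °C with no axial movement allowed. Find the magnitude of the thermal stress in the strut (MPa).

ΔT = 82.70 K. Constrained thermal stress σ = E·α·ΔT = 100.0×10³ MPa × 8.63×10⁻⁶ × 82.70 = 71.4 MPa (compressive).

71.4 MPa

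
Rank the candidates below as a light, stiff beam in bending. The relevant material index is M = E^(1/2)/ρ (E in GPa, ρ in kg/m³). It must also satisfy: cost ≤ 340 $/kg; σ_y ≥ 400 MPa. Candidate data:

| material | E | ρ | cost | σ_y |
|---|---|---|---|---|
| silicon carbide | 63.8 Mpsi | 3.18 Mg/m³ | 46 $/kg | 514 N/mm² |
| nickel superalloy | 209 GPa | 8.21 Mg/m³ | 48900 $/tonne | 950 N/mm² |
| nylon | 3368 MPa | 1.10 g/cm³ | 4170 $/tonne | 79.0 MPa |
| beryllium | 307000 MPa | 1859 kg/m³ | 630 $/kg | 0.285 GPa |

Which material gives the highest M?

silicon carbide

Screen on constraints: cost ≤ 340 $/kg; σ_y ≥ 400 MPa. Survivors: silicon carbide, nickel superalloy.
Convert each candidate to consistent units, then evaluate M:
  silicon carbide: E = 439.9 GPa, ρ = 3180 kg/m³
  nickel superalloy: E = 209.0 GPa, ρ = 8210 kg/m³
  silicon carbide: M = 6.60×10⁻³
  nickel superalloy: M = 1.76×10⁻³
Silicon carbide has the largest M.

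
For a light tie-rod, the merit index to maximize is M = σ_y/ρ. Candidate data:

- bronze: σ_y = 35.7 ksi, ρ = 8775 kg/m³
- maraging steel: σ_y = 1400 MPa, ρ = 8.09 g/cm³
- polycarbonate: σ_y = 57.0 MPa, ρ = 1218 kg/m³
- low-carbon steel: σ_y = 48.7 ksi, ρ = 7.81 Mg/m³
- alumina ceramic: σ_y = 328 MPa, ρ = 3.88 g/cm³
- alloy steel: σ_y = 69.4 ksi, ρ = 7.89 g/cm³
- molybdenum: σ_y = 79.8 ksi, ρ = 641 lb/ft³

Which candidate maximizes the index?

maraging steel

Normalizing units and computing the index:
  bronze: σ_y = 246.1 MPa, ρ = 8775 kg/m³
  maraging steel: σ_y = 1400 MPa, ρ = 8090 kg/m³
  polycarbonate: σ_y = 57.00 MPa, ρ = 1218 kg/m³
  low-carbon steel: σ_y = 335.8 MPa, ρ = 7810 kg/m³
  alumina ceramic: σ_y = 328.0 MPa, ρ = 3880 kg/m³
  alloy steel: σ_y = 478.5 MPa, ρ = 7890 kg/m³
  molybdenum: σ_y = 550.2 MPa, ρ = 10270 kg/m³
  maraging steel: M = 173 kN·m/kg
  alumina ceramic: M = 84.5 kN·m/kg
  alloy steel: M = 60.6 kN·m/kg
  molybdenum: M = 53.6 kN·m/kg
  polycarbonate: M = 46.8 kN·m/kg
  low-carbon steel: M = 43.0 kN·m/kg
  bronze: M = 28.1 kN·m/kg
Highest index: maraging steel.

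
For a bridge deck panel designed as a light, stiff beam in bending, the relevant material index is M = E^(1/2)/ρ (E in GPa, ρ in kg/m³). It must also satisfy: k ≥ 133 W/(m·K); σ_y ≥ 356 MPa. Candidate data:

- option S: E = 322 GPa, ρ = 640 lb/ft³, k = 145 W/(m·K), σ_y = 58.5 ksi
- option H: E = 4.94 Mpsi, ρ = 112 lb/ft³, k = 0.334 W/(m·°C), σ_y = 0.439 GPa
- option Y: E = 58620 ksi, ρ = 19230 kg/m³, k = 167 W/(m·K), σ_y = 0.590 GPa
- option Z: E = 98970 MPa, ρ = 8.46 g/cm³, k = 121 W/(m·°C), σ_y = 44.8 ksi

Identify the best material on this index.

Screen on constraints: k ≥ 133 W/(m·K); σ_y ≥ 356 MPa. Survivors: option S, option Y.
Normalizing units and computing the index:
  option S: E = 322.0 GPa, ρ = 10250 kg/m³
  option Y: E = 404.2 GPa, ρ = 19230 kg/m³
  option S: M = 1.75×10⁻³
  option Y: M = 1.05×10⁻³
Option S ranks first.

option S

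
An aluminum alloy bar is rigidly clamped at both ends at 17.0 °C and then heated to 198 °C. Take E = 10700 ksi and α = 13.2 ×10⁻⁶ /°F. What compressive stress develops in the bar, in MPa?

317 MPa

E = 10700 ksi = 73.77 GPa.
α = 13.2×10⁻⁶/°F × 9/5 = 23.8×10⁻⁶/K.
ΔT = 181.0 K. Constrained thermal stress σ = E·α·ΔT = 73.77×10³ MPa × 23.8×10⁻⁶ × 181.0 = 317 MPa (compressive).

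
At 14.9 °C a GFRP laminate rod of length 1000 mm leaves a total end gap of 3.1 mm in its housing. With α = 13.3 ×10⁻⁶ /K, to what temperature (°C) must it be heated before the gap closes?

α·L₀·ΔT = 3.1 mm ⇒ ΔT = 3.1 / (13.3×10⁻⁶ × 1000.0) = 233.1 K.
T = 14.9 + 233.1 = 248.0 °C.

248 °C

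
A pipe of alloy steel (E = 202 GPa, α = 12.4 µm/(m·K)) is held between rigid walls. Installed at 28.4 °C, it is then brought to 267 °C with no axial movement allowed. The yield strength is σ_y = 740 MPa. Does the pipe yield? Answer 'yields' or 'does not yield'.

ΔT = 238.6 K. Constrained thermal stress σ = E·α·ΔT = 202.0×10³ MPa × 12.4×10⁻⁶ × 238.6 = 598 MPa (compressive).
Compare to σ_y = 740 MPa: σ < σ_y, so it does not yield.

does not yield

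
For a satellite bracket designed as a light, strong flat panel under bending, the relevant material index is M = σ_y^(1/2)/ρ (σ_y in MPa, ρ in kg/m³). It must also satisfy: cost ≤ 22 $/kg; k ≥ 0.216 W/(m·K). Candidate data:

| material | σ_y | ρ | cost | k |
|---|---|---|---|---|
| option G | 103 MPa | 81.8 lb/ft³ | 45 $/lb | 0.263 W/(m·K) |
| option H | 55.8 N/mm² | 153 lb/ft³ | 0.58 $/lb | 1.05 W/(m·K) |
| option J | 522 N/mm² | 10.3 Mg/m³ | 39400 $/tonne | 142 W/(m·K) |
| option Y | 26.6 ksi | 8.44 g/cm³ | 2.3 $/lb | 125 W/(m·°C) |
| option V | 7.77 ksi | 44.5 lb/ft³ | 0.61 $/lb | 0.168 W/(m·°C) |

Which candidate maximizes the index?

Screen on constraints: cost ≤ 22 $/kg; k ≥ 0.216 W/(m·K). Survivors: option H, option Y.
After converting to SI:
  option H: σ_y = 55.80 MPa, ρ = 2451 kg/m³
  option Y: σ_y = 183.4 MPa, ρ = 8440 kg/m³
  option H: M = 3.05×10⁻³
  option Y: M = 1.60×10⁻³
Option H ranks first.

option H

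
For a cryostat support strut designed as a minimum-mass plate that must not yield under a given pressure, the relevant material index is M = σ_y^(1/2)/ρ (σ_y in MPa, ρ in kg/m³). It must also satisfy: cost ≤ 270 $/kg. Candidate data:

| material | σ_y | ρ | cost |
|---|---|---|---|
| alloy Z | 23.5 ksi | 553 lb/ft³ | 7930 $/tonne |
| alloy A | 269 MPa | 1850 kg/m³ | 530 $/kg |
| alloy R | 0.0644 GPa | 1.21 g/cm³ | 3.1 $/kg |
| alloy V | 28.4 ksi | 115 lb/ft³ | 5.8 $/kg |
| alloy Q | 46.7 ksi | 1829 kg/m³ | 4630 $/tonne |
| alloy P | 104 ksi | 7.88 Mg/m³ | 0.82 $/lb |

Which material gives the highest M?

Screen on constraints: cost ≤ 270 $/kg. Survivors: alloy Z, alloy R, alloy V, alloy Q, alloy P.
Convert each candidate to consistent units, then evaluate M:
  alloy Z: σ_y = 162.0 MPa, ρ = 8858 kg/m³
  alloy R: σ_y = 64.40 MPa, ρ = 1210 kg/m³
  alloy V: σ_y = 195.8 MPa, ρ = 1842 kg/m³
  alloy Q: σ_y = 322.0 MPa, ρ = 1829 kg/m³
  alloy P: σ_y = 717.1 MPa, ρ = 7880 kg/m³
  alloy Q: M = 9.81×10⁻³
  alloy V: M = 7.60×10⁻³
  alloy R: M = 6.63×10⁻³
  alloy P: M = 3.40×10⁻³
  alloy Z: M = 1.44×10⁻³
Alloy Q ranks first.

alloy Q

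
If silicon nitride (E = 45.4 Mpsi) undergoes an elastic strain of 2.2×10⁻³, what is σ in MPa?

E = 45.4 Mpsi = 313.0 GPa.
σ = E·ε = 313000 MPa × 2.2×10⁻³ = 689 MPa.

689 MPa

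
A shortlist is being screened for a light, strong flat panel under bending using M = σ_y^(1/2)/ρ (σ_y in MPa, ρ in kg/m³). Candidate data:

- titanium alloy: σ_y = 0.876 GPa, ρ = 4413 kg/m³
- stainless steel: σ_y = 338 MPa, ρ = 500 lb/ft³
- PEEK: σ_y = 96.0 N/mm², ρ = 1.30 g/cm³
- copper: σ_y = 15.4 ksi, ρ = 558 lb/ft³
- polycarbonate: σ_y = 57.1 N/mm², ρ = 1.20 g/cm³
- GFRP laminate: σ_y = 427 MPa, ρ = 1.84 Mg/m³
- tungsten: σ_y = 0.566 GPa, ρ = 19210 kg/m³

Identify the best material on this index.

GFRP laminate

Normalizing units and computing the index:
  titanium alloy: σ_y = 876.0 MPa, ρ = 4413 kg/m³
  stainless steel: σ_y = 338.0 MPa, ρ = 8009 kg/m³
  PEEK: σ_y = 96.00 MPa, ρ = 1300 kg/m³
  copper: σ_y = 106.2 MPa, ρ = 8938 kg/m³
  polycarbonate: σ_y = 57.10 MPa, ρ = 1200 kg/m³
  GFRP laminate: σ_y = 427.0 MPa, ρ = 1840 kg/m³
  tungsten: σ_y = 566.0 MPa, ρ = 19210 kg/m³
  GFRP laminate: M = 11.2×10⁻³
  PEEK: M = 7.54×10⁻³
  titanium alloy: M = 6.71×10⁻³
  polycarbonate: M = 6.30×10⁻³
  stainless steel: M = 2.30×10⁻³
  tungsten: M = 1.24×10⁻³
  copper: M = 1.15×10⁻³
The maximum is for GFRP laminate.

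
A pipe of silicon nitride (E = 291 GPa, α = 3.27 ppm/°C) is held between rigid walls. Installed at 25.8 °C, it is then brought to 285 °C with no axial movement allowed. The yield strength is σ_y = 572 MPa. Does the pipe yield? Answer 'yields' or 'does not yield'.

does not yield

ΔT = 259.2 K. Constrained thermal stress σ = E·α·ΔT = 291.0×10³ MPa × 3.27×10⁻⁶ × 259.2 = 247 MPa (compressive).
Compare to σ_y = 572 MPa: σ < σ_y, so it does not yield.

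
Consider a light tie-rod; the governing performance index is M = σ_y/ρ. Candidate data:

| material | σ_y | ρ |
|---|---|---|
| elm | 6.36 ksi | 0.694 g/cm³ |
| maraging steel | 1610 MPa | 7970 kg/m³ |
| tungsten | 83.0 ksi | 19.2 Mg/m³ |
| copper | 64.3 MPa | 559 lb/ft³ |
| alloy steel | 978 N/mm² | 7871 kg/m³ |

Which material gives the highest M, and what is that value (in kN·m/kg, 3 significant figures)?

maraging steel, M = 202 kN·m/kg

Convert each candidate to consistent units, then evaluate M:
  elm: σ_y = 43.85 MPa, ρ = 694.0 kg/m³
  maraging steel: σ_y = 1610 MPa, ρ = 7970 kg/m³
  tungsten: σ_y = 572.3 MPa, ρ = 19200 kg/m³
  copper: σ_y = 64.30 MPa, ρ = 8954 kg/m³
  alloy steel: σ_y = 978.0 MPa, ρ = 7871 kg/m³
  maraging steel: M = 202 kN·m/kg
  alloy steel: M = 124 kN·m/kg
  elm: M = 63.2 kN·m/kg
  tungsten: M = 29.8 kN·m/kg
  copper: M = 7.18 kN·m/kg
The maximum is for maraging steel.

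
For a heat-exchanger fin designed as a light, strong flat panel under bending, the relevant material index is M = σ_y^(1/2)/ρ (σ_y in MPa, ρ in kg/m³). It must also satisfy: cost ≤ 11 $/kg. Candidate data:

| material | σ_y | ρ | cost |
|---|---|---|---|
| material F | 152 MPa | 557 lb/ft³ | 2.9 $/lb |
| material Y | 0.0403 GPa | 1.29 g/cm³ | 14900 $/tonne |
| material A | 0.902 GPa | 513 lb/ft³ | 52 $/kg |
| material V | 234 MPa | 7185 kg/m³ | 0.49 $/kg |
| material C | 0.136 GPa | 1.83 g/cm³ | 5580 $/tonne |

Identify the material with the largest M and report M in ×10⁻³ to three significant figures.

material C, M = 6.37×10⁻³

Screen on constraints: cost ≤ 11 $/kg. Survivors: material F, material V, material C.
Normalizing units and computing the index:
  material F: σ_y = 152.0 MPa, ρ = 8922 kg/m³
  material V: σ_y = 234.0 MPa, ρ = 7185 kg/m³
  material C: σ_y = 136.0 MPa, ρ = 1830 kg/m³
  material C: M = 6.37×10⁻³
  material V: M = 2.13×10⁻³
  material F: M = 1.38×10⁻³
Material C has the largest M.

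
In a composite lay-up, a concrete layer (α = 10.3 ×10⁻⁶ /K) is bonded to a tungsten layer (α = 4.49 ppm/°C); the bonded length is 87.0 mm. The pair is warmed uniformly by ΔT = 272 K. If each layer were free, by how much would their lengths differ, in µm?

Δα = |10.3 − 4.49|×10⁻⁶/K = 5.81×10⁻⁶/K.
ΔL_mismatch = Δα·L·ΔT = 5.81×10⁻⁶ × 87.0 mm × 272.0 K = 137 µm.

137 µm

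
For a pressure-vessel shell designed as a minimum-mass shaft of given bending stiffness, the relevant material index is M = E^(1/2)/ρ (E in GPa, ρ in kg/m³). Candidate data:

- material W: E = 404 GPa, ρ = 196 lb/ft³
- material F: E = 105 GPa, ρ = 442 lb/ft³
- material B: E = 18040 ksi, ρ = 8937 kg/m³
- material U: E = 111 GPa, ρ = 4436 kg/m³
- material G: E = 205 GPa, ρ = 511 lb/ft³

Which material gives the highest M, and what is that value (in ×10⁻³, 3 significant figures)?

Putting every candidate on a common basis:
  material W: E = 404.0 GPa, ρ = 3140 kg/m³
  material F: E = 105.0 GPa, ρ = 7080 kg/m³
  material B: E = 124.4 GPa, ρ = 8937 kg/m³
  material U: E = 111.0 GPa, ρ = 4436 kg/m³
  material G: E = 205.0 GPa, ρ = 8185 kg/m³
  material W: M = 6.40×10⁻³
  material U: M = 2.38×10⁻³
  material G: M = 1.75×10⁻³
  material F: M = 1.45×10⁻³
  material B: M = 1.25×10⁻³
Material W has the largest M.

material W, M = 6.40×10⁻³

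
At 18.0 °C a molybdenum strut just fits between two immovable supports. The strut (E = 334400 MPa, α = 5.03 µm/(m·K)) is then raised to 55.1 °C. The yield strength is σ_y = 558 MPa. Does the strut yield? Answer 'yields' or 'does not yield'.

E = 334400 MPa = 334.4 GPa.
ΔT = 37.10 K. Constrained thermal stress σ = E·α·ΔT = 334.4×10³ MPa × 5.03×10⁻⁶ × 37.10 = 62.4 MPa (compressive).
Compare to σ_y = 558 MPa: σ < σ_y, so it does not yield.

does not yield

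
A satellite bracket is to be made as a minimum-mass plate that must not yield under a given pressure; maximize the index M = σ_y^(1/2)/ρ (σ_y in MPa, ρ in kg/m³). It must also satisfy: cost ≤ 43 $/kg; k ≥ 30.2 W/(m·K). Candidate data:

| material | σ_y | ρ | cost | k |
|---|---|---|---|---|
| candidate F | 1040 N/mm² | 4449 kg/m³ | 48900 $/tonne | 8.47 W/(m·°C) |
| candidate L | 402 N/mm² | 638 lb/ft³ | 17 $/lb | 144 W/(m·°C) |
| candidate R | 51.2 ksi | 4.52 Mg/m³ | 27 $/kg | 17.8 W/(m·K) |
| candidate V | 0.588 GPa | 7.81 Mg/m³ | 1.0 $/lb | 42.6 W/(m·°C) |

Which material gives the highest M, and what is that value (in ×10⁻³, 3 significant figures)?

Screen on constraints: cost ≤ 43 $/kg; k ≥ 30.2 W/(m·K). Survivors: candidate L, candidate V.
Normalizing units and computing the index:
  candidate L: σ_y = 402.0 MPa, ρ = 10220 kg/m³
  candidate V: σ_y = 588.0 MPa, ρ = 7810 kg/m³
  candidate V: M = 3.10×10⁻³
  candidate L: M = 1.96×10⁻³
The maximum is for candidate V.

candidate V, M = 3.10×10⁻³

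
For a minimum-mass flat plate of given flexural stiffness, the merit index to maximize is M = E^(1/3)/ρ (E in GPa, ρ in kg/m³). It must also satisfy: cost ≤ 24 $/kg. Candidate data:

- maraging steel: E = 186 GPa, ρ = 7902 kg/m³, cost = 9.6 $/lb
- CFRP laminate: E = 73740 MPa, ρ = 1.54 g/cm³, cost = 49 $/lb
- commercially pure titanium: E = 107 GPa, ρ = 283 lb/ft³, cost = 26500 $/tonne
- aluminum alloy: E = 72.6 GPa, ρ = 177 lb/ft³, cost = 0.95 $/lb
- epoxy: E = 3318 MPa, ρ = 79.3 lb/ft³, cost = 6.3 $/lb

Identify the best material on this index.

aluminum alloy

Screen on constraints: cost ≤ 24 $/kg. Survivors: maraging steel, aluminum alloy, epoxy.
In SI units:
  maraging steel: E = 186.0 GPa, ρ = 7902 kg/m³
  aluminum alloy: E = 72.60 GPa, ρ = 2835 kg/m³
  epoxy: E = 3.318 GPa, ρ = 1270 kg/m³
  aluminum alloy: M = 1.47×10⁻³
  epoxy: M = 1.17×10⁻³
  maraging steel: M = 0.722×10⁻³
The maximum is for aluminum alloy.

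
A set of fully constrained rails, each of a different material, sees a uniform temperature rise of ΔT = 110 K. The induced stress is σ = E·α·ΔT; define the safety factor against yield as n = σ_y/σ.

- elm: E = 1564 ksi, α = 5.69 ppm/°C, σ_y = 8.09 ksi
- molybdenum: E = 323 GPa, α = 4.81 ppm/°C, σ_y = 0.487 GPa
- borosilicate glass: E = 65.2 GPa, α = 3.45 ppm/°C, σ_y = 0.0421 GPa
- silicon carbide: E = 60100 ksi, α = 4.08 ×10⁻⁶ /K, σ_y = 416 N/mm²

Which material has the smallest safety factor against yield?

In consistent units (E in GPa, α in ×10⁻⁶/K, σ_y in MPa):
  elm: E = 10.78, α = 5.69, σ_y = 55.78 → σ = 6.75 MPa, n = 8.26
  molybdenum: E = 323.0, α = 4.81, σ_y = 487.0 → σ = 171 MPa, n = 2.85
  borosilicate glass: E = 65.20, α = 3.45, σ_y = 42.10 → σ = 24.7 MPa, n = 1.70
  silicon carbide: E = 414.4, α = 4.08, σ_y = 416.0 → σ = 186 MPa, n = 2.24
Smallest n: borosilicate glass with n = 1.70.

borosilicate glass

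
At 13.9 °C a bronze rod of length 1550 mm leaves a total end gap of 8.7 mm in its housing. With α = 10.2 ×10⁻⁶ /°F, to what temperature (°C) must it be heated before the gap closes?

α = 10.2×10⁻⁶/°F × 9/5 = 18.4×10⁻⁶/K.
α·L₀·ΔT = 8.7 mm ⇒ ΔT = 8.7 / (18.4×10⁻⁶ × 1550.0) = 305.7 K.
T = 13.9 + 305.7 = 319.6 °C.

320 °C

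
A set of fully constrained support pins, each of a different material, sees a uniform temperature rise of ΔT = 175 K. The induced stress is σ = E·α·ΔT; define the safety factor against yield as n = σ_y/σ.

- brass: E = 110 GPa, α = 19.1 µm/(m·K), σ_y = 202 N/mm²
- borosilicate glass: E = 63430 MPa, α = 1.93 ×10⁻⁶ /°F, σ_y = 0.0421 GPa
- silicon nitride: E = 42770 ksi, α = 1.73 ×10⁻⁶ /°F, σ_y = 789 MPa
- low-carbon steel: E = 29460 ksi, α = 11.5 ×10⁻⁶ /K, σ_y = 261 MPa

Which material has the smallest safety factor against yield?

brass

Converting E to GPa, α to ×10⁻⁶/K, σ_y to MPa, then σ and n for each:
  brass: E = 110.0, α = 19.1, σ_y = 202.0 → σ = 368 MPa, n = 0.549
  borosilicate glass: E = 63.43, α = 3.47, σ_y = 42.10 → σ = 38.6 MPa, n = 1.09
  silicon nitride: E = 294.9, α = 3.11, σ_y = 789.0 → σ = 161 MPa, n = 4.91
  low-carbon steel: E = 203.1, α = 11.5, σ_y = 261.0 → σ = 409 MPa, n = 0.638
Smallest n: brass with n = 0.549.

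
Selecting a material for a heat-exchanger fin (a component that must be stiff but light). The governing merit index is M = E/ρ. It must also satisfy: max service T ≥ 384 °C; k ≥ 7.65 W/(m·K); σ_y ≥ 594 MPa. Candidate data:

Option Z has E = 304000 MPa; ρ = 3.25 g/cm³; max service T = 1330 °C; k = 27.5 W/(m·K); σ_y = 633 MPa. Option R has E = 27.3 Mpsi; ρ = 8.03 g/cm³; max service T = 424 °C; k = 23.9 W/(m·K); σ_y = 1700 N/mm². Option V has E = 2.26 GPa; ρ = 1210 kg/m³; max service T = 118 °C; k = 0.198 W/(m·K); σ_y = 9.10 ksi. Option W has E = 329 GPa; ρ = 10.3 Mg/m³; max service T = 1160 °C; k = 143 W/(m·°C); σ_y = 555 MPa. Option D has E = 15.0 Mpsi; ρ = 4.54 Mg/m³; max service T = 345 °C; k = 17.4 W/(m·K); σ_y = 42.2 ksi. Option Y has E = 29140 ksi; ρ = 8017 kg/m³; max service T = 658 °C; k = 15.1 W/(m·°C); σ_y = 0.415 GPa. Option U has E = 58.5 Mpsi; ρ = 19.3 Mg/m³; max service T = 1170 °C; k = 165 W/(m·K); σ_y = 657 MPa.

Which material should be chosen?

Screen on constraints: max service T ≥ 384 °C; k ≥ 7.65 W/(m·K); σ_y ≥ 594 MPa. Survivors: option Z, option R, option U.
In SI units:
  option Z: E = 304.0 GPa, ρ = 3250 kg/m³
  option R: E = 188.2 GPa, ρ = 8030 kg/m³
  option U: E = 403.3 GPa, ρ = 19300 kg/m³
  option Z: M = 93.5 MN·m/kg
  option R: M = 23.4 MN·m/kg
  option U: M = 20.9 MN·m/kg
Highest index: option Z.

option Z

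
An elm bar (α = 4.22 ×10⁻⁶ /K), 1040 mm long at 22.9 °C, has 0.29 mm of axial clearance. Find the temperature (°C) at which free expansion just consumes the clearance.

α·L₀·ΔT = 0.29 mm ⇒ ΔT = 0.29 / (4.22×10⁻⁶ × 1040.0) = 66.08 K.
T = 22.9 + 66.08 = 88.98 °C.

89.0 °C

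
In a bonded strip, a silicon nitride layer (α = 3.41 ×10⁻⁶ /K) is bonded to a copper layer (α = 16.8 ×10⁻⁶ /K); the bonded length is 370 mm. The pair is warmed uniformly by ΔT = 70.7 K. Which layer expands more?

α(silicon nitride) = 3.41×10⁻⁶/K vs α(copper) = 16.8×10⁻⁶/K.
Higher α expands more for the same ΔT: copper.

copper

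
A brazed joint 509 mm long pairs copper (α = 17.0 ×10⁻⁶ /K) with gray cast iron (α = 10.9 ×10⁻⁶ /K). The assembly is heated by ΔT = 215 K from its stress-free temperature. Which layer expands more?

α(copper) = 17.0×10⁻⁶/K vs α(gray cast iron) = 10.9×10⁻⁶/K.
Higher α expands more for the same ΔT: copper.

copper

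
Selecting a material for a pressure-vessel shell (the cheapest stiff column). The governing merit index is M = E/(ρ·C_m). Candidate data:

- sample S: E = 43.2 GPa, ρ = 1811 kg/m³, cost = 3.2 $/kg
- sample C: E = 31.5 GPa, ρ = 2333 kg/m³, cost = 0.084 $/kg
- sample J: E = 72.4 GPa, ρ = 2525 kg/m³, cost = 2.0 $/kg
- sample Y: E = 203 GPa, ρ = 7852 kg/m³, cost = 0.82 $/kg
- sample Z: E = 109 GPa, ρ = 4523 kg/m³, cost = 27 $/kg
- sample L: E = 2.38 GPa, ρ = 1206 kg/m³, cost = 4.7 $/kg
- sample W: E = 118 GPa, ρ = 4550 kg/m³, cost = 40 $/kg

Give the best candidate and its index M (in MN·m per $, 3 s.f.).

Computing M directly (units already consistent):
  sample C: M = 161 MN·m per $
  sample Y: M = 31.5 MN·m per $
  sample J: M = 14.3 MN·m per $
  sample S: M = 7.45 MN·m per $
  sample Z: M = 0.893 MN·m per $
  sample W: M = 0.648 MN·m per $
  sample L: M = 0.420 MN·m per $
Sample C ranks first.

sample C, M = 161 MN·m per $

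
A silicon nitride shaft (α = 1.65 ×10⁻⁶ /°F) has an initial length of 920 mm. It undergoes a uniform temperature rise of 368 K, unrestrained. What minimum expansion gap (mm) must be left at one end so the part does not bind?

Convert α: 1.65×10⁻⁶/°F × (9/5) = 2.97×10⁻⁶/K.
ΔL = α·L₀·ΔT = 2.97×10⁻⁶ × 920 mm × 368.0 K = 1.01 mm.

1.01 mm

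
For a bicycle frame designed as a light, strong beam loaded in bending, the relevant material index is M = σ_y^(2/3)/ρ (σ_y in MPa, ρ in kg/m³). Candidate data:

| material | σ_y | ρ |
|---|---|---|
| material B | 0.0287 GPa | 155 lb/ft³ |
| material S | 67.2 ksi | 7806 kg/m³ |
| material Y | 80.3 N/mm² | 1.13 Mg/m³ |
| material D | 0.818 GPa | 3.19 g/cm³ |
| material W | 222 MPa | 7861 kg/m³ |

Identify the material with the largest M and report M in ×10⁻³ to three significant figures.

material D, M = 27.4×10⁻³

Convert each candidate to consistent units, then evaluate M:
  material B: σ_y = 28.70 MPa, ρ = 2483 kg/m³
  material S: σ_y = 463.3 MPa, ρ = 7806 kg/m³
  material Y: σ_y = 80.30 MPa, ρ = 1130 kg/m³
  material D: σ_y = 818.0 MPa, ρ = 3190 kg/m³
  material W: σ_y = 222.0 MPa, ρ = 7861 kg/m³
  material D: M = 27.4×10⁻³
  material Y: M = 16.5×10⁻³
  material S: M = 7.67×10⁻³
  material W: M = 4.66×10⁻³
  material B: M = 3.78×10⁻³
The maximum is for material D.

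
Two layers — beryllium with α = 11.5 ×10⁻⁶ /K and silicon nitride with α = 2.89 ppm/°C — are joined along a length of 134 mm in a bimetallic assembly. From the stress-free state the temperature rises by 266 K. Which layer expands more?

α(beryllium) = 11.5×10⁻⁶/K vs α(silicon nitride) = 2.89×10⁻⁶/K.
Higher α expands more for the same ΔT: beryllium.

beryllium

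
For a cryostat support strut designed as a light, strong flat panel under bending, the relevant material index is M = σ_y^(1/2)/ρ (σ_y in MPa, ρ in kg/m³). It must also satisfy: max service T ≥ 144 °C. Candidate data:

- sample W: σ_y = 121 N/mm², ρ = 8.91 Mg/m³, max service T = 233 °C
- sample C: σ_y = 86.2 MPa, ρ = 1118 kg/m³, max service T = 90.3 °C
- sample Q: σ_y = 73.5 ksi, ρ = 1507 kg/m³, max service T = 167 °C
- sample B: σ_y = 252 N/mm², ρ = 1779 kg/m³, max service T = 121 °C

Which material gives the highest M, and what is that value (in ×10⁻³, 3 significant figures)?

Screen on constraints: max service T ≥ 144 °C. Survivors: sample W, sample Q.
Putting every candidate on a common basis:
  sample W: σ_y = 121.0 MPa, ρ = 8910 kg/m³
  sample Q: σ_y = 506.8 MPa, ρ = 1507 kg/m³
  sample Q: M = 14.9×10⁻³
  sample W: M = 1.23×10⁻³
Highest index: sample Q.

sample Q, M = 14.9×10⁻³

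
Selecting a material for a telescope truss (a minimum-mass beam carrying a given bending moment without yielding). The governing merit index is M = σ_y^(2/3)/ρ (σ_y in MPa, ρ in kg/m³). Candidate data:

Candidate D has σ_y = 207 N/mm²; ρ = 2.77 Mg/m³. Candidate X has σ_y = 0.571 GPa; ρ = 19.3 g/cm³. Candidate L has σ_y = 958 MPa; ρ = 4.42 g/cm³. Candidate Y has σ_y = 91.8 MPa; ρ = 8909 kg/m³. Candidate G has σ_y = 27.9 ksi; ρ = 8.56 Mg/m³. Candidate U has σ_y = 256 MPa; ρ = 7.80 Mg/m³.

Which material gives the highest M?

candidate L

After converting to SI:
  candidate D: σ_y = 207.0 MPa, ρ = 2770 kg/m³
  candidate X: σ_y = 571.0 MPa, ρ = 19300 kg/m³
  candidate L: σ_y = 958.0 MPa, ρ = 4420 kg/m³
  candidate Y: σ_y = 91.80 MPa, ρ = 8909 kg/m³
  candidate G: σ_y = 192.4 MPa, ρ = 8560 kg/m³
  candidate U: σ_y = 256.0 MPa, ρ = 7800 kg/m³
  candidate L: M = 22.0×10⁻³
  candidate D: M = 12.6×10⁻³
  candidate U: M = 5.17×10⁻³
  candidate G: M = 3.89×10⁻³
  candidate X: M = 3.57×10⁻³
  candidate Y: M = 2.28×10⁻³
Candidate L has the largest M.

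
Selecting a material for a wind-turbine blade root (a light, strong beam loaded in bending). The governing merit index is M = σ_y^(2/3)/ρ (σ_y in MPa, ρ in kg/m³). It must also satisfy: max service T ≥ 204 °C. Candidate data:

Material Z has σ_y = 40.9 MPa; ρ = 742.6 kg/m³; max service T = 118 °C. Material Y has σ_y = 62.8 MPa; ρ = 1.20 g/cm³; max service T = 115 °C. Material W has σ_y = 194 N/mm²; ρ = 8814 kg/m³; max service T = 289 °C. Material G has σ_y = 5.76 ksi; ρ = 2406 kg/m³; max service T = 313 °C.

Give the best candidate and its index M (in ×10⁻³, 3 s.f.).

material G, M = 4.84×10⁻³

Screen on constraints: max service T ≥ 204 °C. Survivors: material W, material G.
After converting to SI:
  material W: σ_y = 194.0 MPa, ρ = 8814 kg/m³
  material G: σ_y = 39.71 MPa, ρ = 2406 kg/m³
  material G: M = 4.84×10⁻³
  material W: M = 3.80×10⁻³
Highest index: material G.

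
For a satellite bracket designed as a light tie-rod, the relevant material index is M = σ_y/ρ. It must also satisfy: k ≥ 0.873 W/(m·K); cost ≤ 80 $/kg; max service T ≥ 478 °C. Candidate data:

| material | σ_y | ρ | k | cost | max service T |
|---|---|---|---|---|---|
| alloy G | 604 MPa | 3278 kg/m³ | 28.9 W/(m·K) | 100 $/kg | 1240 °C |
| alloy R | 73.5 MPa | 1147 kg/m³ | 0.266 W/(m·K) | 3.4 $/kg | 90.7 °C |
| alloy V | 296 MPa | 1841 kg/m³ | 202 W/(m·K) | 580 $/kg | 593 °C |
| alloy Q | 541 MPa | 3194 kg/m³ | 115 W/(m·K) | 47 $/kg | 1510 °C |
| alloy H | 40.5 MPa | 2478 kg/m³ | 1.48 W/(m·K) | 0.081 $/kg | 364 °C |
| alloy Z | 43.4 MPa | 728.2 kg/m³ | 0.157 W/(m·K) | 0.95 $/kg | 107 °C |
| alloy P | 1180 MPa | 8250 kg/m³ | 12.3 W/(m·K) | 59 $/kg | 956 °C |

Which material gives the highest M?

alloy Q

Screen on constraints: k ≥ 0.873 W/(m·K); cost ≤ 80 $/kg; max service T ≥ 478 °C. Survivors: alloy Q, alloy P.
Computing M directly (units already consistent):
  alloy Q: M = 169 kN·m/kg
  alloy P: M = 143 kN·m/kg
Alloy Q has the largest M.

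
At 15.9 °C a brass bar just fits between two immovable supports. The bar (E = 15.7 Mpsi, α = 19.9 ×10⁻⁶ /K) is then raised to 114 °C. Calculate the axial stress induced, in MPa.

211 MPa

E = 15.7 Mpsi = 108.2 GPa.
ΔT = 98.10 K. Constrained thermal stress σ = E·α·ΔT = 108.2×10³ MPa × 19.9×10⁻⁶ × 98.10 = 211 MPa (compressive).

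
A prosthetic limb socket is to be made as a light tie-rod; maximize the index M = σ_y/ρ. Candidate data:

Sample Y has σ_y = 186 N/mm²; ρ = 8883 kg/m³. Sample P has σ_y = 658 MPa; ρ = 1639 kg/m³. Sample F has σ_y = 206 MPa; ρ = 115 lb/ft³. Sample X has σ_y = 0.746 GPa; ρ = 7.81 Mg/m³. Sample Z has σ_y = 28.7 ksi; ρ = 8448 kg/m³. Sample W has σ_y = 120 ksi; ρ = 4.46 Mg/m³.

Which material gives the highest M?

In SI units:
  sample Y: σ_y = 186.0 MPa, ρ = 8883 kg/m³
  sample P: σ_y = 658.0 MPa, ρ = 1639 kg/m³
  sample F: σ_y = 206.0 MPa, ρ = 1842 kg/m³
  sample X: σ_y = 746.0 MPa, ρ = 7810 kg/m³
  sample Z: σ_y = 197.9 MPa, ρ = 8448 kg/m³
  sample W: σ_y = 827.4 MPa, ρ = 4460 kg/m³
  sample P: M = 401 kN·m/kg
  sample W: M = 186 kN·m/kg
  sample F: M = 112 kN·m/kg
  sample X: M = 95.5 kN·m/kg
  sample Z: M = 23.4 kN·m/kg
  sample Y: M = 20.9 kN·m/kg
The maximum is for sample P.

sample P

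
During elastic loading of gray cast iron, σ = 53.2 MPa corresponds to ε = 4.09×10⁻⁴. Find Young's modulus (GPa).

130 GPa

E = σ/ε = 53.2 MPa / 4.09×10⁻⁴ = 130100 MPa = 130 GPa.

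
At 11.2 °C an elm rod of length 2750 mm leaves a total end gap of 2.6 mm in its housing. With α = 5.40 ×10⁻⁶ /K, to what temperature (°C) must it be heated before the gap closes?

186 °C

α·L₀·ΔT = 2.6 mm ⇒ ΔT = 2.6 / (5.40×10⁻⁶ × 2750.0) = 175.1 K.
T = 11.2 + 175.1 = 186.3 °C.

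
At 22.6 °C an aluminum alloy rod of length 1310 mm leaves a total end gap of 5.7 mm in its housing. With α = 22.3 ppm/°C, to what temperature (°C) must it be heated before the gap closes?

α·L₀·ΔT = 5.7 mm ⇒ ΔT = 5.7 / (22.3×10⁻⁶ × 1310.0) = 195.1 K.
T = 22.6 + 195.1 = 217.7 °C.

218 °C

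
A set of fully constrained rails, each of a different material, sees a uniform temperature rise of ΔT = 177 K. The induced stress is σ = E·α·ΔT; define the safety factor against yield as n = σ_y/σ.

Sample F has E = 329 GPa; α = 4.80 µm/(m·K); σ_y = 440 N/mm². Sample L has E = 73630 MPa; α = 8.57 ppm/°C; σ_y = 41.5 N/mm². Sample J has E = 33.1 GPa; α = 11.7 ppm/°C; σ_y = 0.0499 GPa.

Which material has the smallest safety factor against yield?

In consistent units (E in GPa, α in ×10⁻⁶/K, σ_y in MPa):
  sample F: E = 329.0, α = 4.80, σ_y = 440.0 → σ = 280 MPa, n = 1.57
  sample L: E = 73.63, α = 8.57, σ_y = 41.50 → σ = 112 MPa, n = 0.372
  sample J: E = 33.10, α = 11.7, σ_y = 49.90 → σ = 68.5 MPa, n = 0.728
Sample L has the lowest safety factor, n = 0.372.

sample L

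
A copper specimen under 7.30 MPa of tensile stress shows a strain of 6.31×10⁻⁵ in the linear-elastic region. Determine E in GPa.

116 GPa

E = σ/ε = 7.30 MPa / 6.31×10⁻⁵ = 115700 MPa = 116 GPa.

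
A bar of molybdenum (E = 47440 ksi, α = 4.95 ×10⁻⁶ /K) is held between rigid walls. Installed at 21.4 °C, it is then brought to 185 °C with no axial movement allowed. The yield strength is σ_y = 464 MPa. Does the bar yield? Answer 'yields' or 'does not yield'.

E = 47440 ksi = 327.1 GPa.
ΔT = 163.6 K. Constrained thermal stress σ = E·α·ΔT = 327.1×10³ MPa × 4.95×10⁻⁶ × 163.6 = 265 MPa (compressive).
Compare to σ_y = 464 MPa: σ < σ_y, so it does not yield.

does not yield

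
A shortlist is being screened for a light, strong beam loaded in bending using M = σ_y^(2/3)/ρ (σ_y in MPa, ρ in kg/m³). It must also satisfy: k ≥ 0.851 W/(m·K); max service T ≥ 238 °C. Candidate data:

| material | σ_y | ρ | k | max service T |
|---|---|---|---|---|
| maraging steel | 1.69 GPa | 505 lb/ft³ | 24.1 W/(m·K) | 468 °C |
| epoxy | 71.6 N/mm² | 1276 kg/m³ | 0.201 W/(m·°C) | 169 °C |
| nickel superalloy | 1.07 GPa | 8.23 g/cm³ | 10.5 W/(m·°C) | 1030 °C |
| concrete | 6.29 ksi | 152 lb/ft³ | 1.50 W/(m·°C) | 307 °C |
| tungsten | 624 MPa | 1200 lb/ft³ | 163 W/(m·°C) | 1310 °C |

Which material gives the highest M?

Screen on constraints: k ≥ 0.851 W/(m·K); max service T ≥ 238 °C. Survivors: maraging steel, nickel superalloy, concrete, tungsten.
Putting every candidate on a common basis:
  maraging steel: σ_y = 1690 MPa, ρ = 8089 kg/m³
  nickel superalloy: σ_y = 1070 MPa, ρ = 8230 kg/m³
  concrete: σ_y = 43.37 MPa, ρ = 2435 kg/m³
  tungsten: σ_y = 624.0 MPa, ρ = 19220 kg/m³
  maraging steel: M = 17.5×10⁻³
  nickel superalloy: M = 12.7×10⁻³
  concrete: M = 5.07×10⁻³
  tungsten: M = 3.80×10⁻³
Maraging steel ranks first.

maraging steel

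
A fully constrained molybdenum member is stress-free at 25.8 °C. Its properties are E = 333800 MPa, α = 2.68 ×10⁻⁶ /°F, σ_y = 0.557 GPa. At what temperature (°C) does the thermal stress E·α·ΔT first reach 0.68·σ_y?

E = 333800 MPa = 333.8 GPa.
α = 2.68×10⁻⁶/°F × 9/5 = 4.82×10⁻⁶/K.
σ_y = 0.557 GPa = 557.0 MPa.
E·α·ΔT = 378.8 MPa ⇒ ΔT = 378.8 / (333.8×10³ × 4.82×10⁻⁶) = 235.2 K.
T = 25.8 + 235.2 = 261.0 °C.

261 °C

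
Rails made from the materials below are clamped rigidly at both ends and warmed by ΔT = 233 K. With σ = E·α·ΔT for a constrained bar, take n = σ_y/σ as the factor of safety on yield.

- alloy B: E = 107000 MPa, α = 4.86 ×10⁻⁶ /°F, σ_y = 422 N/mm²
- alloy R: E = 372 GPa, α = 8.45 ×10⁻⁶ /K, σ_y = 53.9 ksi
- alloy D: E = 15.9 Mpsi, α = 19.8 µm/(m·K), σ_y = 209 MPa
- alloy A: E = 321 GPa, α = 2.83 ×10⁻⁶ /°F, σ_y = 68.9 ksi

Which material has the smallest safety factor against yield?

alloy D

With everything in SI (GPa, ×10⁻⁶/K, MPa):
  alloy B: E = 107.0, α = 8.75, σ_y = 422.0 → σ = 218 MPa, n = 1.93
  alloy R: E = 372.0, α = 8.45, σ_y = 371.6 → σ = 732 MPa, n = 0.507
  alloy D: E = 109.6, α = 19.8, σ_y = 209.0 → σ = 506 MPa, n = 0.413
  alloy A: E = 321.0, α = 5.09, σ_y = 475.0 → σ = 381 MPa, n = 1.25
Alloy D has the lowest safety factor, n = 0.413.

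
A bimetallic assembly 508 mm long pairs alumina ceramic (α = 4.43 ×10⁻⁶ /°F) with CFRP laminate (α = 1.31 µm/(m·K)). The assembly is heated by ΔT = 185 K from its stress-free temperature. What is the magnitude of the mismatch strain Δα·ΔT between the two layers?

1.23×10⁻³

alumina ceramic: α = 4.43×10⁻⁶/°F × 9/5 = 7.97×10⁻⁶/K.
Δα = |7.97 − 1.31|×10⁻⁶/K = 6.66×10⁻⁶/K.
Mismatch strain = Δα·ΔT = 6.66×10⁻⁶ × 185.0 = 1.23×10⁻³.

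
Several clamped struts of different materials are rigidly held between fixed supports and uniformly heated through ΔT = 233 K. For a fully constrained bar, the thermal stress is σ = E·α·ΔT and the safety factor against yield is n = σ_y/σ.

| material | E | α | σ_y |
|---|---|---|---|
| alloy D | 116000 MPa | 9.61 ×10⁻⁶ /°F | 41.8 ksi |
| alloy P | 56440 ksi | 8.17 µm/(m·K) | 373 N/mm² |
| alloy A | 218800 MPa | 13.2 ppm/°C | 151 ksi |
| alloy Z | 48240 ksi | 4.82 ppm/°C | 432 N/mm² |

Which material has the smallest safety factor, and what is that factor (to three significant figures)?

alloy P, n = 0.504

Converting E to GPa, α to ×10⁻⁶/K, σ_y to MPa, then σ and n for each:
  alloy D: E = 116.0, α = 17.3, σ_y = 288.2 → σ = 468 MPa, n = 0.616
  alloy P: E = 389.1, α = 8.17, σ_y = 373.0 → σ = 741 MPa, n = 0.504
  alloy A: E = 218.8, α = 13.2, σ_y = 1041 → σ = 673 MPa, n = 1.55
  alloy Z: E = 332.6, α = 4.82, σ_y = 432.0 → σ = 374 MPa, n = 1.16
Smallest n: alloy P with n = 0.504.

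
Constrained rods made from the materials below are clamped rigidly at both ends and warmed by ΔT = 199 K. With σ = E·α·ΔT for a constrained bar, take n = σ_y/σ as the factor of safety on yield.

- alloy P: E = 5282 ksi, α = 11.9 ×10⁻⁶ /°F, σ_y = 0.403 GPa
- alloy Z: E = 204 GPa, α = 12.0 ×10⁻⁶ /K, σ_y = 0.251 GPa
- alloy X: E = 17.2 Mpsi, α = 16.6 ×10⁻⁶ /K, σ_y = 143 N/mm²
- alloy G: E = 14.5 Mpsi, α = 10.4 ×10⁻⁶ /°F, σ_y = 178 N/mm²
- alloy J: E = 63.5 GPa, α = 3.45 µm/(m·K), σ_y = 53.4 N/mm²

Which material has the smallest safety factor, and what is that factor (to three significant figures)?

Converting E to GPa, α to ×10⁻⁶/K, σ_y to MPa, then σ and n for each:
  alloy P: E = 36.42, α = 21.4, σ_y = 403.0 → σ = 155 MPa, n = 2.60
  alloy Z: E = 204.0, α = 12.0, σ_y = 251.0 → σ = 487 MPa, n = 0.515
  alloy X: E = 118.6, α = 16.6, σ_y = 143.0 → σ = 392 MPa, n = 0.365
  alloy G: E = 99.97, α = 18.7, σ_y = 178.0 → σ = 372 MPa, n = 0.478
  alloy J: E = 63.50, α = 3.45, σ_y = 53.40 → σ = 43.6 MPa, n = 1.22
Alloy X has the lowest safety factor, n = 0.365.

alloy X, n = 0.365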